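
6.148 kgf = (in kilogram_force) 6.148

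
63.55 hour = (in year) 0.007255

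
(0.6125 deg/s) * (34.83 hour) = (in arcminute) 4.608e+06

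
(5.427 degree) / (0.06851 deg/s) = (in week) 0.000131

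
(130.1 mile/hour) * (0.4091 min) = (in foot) 4684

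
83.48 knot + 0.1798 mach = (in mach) 0.3059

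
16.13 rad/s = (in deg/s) 924.2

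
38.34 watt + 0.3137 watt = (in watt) 38.65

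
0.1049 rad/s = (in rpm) 1.002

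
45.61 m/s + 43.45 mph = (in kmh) 234.1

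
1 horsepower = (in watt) 745.7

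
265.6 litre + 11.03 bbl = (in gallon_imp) 444.2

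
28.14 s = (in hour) 0.007817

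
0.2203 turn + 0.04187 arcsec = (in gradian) 88.12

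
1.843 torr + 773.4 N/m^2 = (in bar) 0.01019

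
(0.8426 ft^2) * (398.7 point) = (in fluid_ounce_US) 372.3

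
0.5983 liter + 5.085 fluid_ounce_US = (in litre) 0.7487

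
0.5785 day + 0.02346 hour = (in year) 0.001588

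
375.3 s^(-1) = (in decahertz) 37.53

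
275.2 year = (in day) 1.004e+05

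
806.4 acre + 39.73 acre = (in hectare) 342.4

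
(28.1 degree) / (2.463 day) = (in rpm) 2.201e-05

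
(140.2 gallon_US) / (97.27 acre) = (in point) 0.003822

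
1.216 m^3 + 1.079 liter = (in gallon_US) 321.5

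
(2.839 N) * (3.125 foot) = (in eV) 1.688e+19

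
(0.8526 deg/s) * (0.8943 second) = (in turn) 0.002118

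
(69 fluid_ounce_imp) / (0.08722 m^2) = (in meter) 0.02248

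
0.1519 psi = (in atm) 0.01034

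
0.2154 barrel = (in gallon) 9.047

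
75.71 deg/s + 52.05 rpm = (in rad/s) 6.772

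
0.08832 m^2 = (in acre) 2.182e-05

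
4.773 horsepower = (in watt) 3559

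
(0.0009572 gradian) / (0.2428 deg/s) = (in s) 0.003548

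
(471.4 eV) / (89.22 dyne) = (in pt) 2.4e-10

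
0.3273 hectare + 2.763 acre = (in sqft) 1.556e+05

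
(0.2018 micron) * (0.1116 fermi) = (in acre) 5.565e-27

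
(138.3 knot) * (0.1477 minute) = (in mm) 6.305e+05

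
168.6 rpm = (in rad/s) 17.66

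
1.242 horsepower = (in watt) 926.2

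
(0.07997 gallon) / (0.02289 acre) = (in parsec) 1.059e-22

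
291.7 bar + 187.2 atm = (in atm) 475.1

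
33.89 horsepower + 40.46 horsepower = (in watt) 5.544e+04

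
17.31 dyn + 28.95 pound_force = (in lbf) 28.95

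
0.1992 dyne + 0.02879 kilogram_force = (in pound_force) 0.06347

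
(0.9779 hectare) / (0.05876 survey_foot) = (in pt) 1.548e+09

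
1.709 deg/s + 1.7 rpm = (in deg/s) 11.91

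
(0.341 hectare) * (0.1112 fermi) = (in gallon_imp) 8.341e-11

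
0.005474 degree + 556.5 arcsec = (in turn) 0.0004446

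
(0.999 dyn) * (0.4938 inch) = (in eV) 7.821e+11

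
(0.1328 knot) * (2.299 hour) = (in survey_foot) 1855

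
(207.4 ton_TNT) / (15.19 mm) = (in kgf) 5.825e+12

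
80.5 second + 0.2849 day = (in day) 0.2858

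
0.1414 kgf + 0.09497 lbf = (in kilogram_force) 0.1845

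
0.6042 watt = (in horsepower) 0.0008102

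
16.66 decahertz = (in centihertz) 1.666e+04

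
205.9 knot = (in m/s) 105.9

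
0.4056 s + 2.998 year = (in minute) 1.576e+06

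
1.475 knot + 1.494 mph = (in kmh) 5.136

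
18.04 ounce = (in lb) 1.127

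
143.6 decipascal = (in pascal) 14.36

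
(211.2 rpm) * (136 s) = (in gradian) 1.915e+05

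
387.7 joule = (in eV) 2.42e+21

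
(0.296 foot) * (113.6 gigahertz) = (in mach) 3.01e+07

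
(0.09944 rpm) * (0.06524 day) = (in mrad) 5.87e+04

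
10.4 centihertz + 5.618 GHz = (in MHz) 5618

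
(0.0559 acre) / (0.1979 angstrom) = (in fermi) 1.143e+28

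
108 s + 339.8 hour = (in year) 0.03879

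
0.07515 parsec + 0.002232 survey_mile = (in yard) 2.536e+15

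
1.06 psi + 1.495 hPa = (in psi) 1.082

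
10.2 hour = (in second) 3.672e+04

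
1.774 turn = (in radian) 11.15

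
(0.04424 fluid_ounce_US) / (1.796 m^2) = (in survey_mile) 4.526e-10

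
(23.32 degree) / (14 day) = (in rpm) 3.213e-06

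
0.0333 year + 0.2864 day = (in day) 12.44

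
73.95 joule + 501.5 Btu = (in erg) 5.292e+12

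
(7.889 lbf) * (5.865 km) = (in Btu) 195.1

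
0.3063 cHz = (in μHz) 3063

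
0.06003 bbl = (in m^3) 0.009544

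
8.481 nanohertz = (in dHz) 8.481e-08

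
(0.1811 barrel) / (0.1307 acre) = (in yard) 5.953e-05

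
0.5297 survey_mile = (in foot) 2797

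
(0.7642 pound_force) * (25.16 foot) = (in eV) 1.627e+20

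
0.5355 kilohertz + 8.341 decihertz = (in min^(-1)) 3.218e+04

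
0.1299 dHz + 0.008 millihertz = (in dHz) 0.13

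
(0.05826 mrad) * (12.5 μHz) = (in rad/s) 7.283e-10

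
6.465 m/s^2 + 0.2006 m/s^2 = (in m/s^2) 6.666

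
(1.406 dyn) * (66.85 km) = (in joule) 0.9399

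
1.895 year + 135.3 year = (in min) 7.211e+07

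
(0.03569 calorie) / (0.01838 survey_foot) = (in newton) 26.65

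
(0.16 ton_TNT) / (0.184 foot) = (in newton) 1.194e+10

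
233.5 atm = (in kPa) 2.366e+04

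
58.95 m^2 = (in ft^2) 634.5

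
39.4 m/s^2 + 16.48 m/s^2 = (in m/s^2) 55.88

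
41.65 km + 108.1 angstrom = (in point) 1.181e+08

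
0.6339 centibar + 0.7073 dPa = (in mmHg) 4.755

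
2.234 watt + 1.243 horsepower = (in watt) 929.1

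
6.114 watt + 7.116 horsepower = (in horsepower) 7.124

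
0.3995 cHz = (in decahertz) 0.0003995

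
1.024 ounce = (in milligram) 2.903e+04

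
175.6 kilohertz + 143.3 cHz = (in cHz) 1.756e+07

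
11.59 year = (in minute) 6.092e+06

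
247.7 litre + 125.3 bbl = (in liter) 2.017e+04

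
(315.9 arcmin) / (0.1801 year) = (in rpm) 1.545e-07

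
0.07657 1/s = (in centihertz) 7.657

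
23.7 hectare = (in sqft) 2.551e+06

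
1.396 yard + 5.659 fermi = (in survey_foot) 4.188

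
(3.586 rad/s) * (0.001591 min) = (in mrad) 342.3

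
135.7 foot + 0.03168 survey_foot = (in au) 2.765e-10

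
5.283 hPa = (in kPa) 0.5283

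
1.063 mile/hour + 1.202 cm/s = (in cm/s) 48.72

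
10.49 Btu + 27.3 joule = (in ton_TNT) 2.652e-06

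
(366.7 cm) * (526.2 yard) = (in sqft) 1.899e+04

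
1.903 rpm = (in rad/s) 0.1993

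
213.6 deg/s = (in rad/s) 3.728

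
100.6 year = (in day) 3.672e+04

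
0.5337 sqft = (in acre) 1.225e-05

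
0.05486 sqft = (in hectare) 5.097e-07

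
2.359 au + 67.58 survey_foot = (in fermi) 3.529e+26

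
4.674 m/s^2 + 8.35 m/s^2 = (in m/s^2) 13.02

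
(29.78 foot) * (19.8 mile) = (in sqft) 3.113e+06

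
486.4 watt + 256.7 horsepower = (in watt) 1.919e+05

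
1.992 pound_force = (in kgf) 0.9036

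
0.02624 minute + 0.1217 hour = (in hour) 0.1221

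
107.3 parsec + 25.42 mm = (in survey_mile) 2.057e+15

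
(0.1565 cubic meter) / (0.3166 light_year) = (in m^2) 5.225e-17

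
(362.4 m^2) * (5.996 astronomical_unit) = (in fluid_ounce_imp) 1.144e+19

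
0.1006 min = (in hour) 0.001677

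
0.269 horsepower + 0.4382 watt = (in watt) 201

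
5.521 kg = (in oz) 194.7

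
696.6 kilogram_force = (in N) 6831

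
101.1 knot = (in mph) 116.3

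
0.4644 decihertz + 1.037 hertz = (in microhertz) 1.083e+06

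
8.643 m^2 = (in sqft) 93.03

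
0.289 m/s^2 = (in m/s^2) 0.289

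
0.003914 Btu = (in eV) 2.577e+19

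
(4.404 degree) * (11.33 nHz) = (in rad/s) 8.709e-10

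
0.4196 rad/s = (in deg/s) 24.04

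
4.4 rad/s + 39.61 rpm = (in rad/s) 8.548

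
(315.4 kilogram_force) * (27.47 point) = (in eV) 1.871e+20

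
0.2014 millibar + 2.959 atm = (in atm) 2.959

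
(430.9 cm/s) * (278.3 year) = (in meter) 3.782e+10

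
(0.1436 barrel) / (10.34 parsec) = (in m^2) 7.156e-20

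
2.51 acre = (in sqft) 1.093e+05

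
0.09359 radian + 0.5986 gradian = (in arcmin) 354.1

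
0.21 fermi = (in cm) 2.1e-14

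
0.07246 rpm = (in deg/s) 0.4348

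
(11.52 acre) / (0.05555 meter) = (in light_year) 8.871e-11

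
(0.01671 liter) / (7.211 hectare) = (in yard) 2.534e-10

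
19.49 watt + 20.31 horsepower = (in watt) 1.516e+04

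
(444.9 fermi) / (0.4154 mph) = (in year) 7.597e-20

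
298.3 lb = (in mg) 1.353e+08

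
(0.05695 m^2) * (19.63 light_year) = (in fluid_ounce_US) 3.576e+20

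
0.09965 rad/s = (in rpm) 0.9516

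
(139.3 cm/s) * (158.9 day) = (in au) 0.0001278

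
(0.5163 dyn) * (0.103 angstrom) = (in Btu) 5.04e-20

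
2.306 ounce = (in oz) 2.306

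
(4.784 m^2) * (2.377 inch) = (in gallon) 76.3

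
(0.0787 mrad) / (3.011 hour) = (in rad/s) 7.26e-09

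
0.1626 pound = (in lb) 0.1626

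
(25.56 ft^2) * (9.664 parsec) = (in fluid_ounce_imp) 2.492e+22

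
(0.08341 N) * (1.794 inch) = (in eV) 2.372e+16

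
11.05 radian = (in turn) 1.759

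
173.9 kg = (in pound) 383.4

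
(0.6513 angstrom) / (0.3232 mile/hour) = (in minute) 7.513e-12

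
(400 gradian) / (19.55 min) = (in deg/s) 0.3069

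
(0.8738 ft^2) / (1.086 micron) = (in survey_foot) 2.452e+05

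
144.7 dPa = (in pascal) 14.47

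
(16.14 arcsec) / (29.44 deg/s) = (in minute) 2.538e-06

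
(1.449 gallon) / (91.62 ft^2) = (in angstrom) 6.444e+06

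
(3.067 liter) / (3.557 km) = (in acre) 2.131e-10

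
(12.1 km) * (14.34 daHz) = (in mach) 5096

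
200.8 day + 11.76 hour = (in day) 201.3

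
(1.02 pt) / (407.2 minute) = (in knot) 2.863e-08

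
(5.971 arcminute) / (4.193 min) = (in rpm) 6.593e-05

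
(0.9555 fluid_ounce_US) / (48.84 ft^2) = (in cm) 0.0006228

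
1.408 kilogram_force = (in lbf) 3.104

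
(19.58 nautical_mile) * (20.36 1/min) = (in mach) 36.14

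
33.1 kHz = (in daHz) 3310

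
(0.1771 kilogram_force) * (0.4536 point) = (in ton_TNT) 6.642e-14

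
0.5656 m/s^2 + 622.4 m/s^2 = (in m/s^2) 623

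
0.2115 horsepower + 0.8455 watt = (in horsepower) 0.2126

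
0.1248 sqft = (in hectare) 1.159e-06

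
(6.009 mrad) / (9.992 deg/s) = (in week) 5.697e-08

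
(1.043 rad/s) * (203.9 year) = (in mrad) 6.707e+12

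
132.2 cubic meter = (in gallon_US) 3.492e+04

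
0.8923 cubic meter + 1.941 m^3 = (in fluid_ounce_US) 9.581e+04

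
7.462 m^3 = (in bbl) 46.93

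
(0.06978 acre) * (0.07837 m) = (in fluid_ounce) 7.483e+05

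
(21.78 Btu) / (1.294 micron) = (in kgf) 1.811e+09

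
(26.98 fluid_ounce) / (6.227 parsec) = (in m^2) 4.153e-21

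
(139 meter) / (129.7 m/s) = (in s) 1.072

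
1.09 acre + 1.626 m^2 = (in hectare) 0.4413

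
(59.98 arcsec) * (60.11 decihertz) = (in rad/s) 0.001748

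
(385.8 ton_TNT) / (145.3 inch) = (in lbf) 9.833e+10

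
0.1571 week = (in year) 0.003013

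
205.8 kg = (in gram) 2.058e+05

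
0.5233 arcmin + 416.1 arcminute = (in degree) 6.944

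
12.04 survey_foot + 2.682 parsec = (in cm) 8.276e+18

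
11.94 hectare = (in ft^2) 1.285e+06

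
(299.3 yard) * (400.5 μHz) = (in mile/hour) 0.2452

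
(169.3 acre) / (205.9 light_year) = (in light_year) 3.718e-29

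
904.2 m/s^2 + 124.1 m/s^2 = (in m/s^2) 1028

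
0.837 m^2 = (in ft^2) 9.009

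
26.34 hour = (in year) 0.003007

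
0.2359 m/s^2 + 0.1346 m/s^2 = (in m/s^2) 0.3705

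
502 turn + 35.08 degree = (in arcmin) 1.085e+07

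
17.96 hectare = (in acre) 44.38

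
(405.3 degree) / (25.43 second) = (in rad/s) 0.2782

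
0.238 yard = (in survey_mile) 0.0001352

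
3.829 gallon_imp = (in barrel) 0.1095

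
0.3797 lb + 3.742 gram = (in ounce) 6.207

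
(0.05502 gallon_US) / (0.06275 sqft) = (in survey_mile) 2.22e-05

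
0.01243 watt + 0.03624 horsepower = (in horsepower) 0.03626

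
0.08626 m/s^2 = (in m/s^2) 0.08626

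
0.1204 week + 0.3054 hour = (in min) 1232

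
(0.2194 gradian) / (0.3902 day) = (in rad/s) 1.022e-07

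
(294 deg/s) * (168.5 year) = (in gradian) 1.736e+12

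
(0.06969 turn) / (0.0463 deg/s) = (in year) 1.718e-05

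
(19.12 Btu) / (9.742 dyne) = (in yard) 2.265e+08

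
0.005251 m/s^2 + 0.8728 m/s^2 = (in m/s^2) 0.8781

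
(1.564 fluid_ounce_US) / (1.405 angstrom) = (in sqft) 3.544e+06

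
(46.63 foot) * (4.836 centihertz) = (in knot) 1.336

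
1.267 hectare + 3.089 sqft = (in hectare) 1.267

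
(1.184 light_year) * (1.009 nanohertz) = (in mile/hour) 2.528e+07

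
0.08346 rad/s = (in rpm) 0.797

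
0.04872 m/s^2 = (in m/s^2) 0.04872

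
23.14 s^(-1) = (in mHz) 2.314e+04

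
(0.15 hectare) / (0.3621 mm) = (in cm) 4.143e+08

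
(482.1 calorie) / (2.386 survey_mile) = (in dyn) 5.253e+04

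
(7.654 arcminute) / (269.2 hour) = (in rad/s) 2.297e-09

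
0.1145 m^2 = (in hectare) 1.145e-05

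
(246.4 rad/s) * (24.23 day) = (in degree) 2.955e+10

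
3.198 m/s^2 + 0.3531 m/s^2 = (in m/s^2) 3.551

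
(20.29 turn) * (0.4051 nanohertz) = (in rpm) 4.932e-07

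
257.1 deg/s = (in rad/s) 4.487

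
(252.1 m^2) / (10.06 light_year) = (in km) 2.649e-18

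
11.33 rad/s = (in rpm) 108.2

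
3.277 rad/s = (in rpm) 31.29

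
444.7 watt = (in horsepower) 0.5964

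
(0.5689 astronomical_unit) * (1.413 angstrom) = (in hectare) 0.001203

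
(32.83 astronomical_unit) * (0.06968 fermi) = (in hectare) 3.422e-08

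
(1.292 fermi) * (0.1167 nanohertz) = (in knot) 2.931e-25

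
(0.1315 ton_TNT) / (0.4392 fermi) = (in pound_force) 2.816e+23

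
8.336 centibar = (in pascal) 8336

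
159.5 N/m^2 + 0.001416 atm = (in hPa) 3.03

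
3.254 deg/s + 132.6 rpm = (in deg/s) 798.9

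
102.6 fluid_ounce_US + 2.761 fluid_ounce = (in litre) 3.116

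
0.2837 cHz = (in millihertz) 2.837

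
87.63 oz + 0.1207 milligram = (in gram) 2484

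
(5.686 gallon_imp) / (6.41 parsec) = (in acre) 3.229e-23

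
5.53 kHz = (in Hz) 5530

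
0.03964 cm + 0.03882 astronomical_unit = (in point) 1.646e+13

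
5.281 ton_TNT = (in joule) 2.21e+10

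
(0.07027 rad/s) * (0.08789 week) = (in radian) 3735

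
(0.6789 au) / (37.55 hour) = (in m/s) 7.513e+05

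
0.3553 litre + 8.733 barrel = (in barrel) 8.735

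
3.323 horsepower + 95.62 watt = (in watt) 2574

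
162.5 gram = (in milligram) 1.625e+05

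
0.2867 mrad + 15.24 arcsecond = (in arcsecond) 74.38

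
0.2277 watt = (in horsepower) 0.0003054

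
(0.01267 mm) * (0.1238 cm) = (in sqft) 1.688e-07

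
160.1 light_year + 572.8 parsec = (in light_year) 2028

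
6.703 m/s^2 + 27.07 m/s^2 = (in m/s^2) 33.77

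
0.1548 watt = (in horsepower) 0.0002076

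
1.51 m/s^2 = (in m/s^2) 1.51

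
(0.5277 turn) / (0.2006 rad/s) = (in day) 0.0001913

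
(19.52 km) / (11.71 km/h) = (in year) 0.0001903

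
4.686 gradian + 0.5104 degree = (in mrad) 82.52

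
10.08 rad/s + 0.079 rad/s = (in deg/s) 582.1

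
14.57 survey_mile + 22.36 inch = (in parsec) 7.599e-13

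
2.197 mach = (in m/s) 748.1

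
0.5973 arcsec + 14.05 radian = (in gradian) 894.5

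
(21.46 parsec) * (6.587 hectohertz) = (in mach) 1.281e+18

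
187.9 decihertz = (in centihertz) 1879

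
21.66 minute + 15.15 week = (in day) 106.1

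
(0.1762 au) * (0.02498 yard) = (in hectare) 6.021e+04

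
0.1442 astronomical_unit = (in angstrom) 2.157e+20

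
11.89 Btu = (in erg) 1.254e+11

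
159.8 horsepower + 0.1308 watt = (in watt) 1.192e+05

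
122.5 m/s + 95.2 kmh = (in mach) 0.4374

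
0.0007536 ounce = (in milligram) 21.36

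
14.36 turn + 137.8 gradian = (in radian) 92.39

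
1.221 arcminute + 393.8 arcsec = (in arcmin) 7.784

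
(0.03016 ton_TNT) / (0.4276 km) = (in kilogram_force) 3.009e+04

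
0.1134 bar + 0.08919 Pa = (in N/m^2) 1.134e+04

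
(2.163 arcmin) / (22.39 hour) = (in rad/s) 7.806e-09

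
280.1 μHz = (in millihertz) 0.2801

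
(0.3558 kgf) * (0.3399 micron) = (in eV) 7.402e+12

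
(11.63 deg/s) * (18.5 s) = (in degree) 215.2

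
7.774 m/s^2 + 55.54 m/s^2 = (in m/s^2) 63.31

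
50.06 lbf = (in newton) 222.7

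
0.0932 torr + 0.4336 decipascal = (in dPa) 124.7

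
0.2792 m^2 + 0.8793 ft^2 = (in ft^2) 3.885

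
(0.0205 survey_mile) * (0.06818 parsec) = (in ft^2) 7.471e+17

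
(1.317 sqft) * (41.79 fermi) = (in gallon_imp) 1.125e-12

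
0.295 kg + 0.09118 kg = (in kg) 0.3862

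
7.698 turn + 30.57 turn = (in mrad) 2.404e+05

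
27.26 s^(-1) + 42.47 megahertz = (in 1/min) 2.548e+09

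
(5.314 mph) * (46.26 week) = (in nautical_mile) 3.589e+04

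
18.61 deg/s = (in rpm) 3.102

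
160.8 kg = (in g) 1.608e+05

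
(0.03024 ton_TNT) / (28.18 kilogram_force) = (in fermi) 4.578e+20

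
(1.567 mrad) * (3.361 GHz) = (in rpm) 5.029e+07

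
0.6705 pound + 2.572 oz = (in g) 377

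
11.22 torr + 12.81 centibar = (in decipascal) 1.431e+05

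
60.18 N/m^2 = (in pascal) 60.18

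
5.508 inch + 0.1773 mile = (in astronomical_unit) 1.908e-09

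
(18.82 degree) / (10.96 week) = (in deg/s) 2.839e-06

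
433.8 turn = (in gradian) 1.735e+05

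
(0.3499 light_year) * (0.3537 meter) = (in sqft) 1.26e+16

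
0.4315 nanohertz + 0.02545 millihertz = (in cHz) 0.002545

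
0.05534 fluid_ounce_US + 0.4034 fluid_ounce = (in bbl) 8.533e-05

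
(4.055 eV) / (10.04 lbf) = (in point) 4.124e-17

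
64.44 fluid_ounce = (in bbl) 0.01199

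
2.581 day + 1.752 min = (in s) 2.231e+05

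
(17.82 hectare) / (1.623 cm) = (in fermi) 1.098e+22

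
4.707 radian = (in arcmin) 1.618e+04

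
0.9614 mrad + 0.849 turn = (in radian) 5.335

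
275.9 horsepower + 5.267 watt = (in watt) 2.057e+05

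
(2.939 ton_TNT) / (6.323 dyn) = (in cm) 1.945e+16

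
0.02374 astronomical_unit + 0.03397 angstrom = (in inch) 1.398e+11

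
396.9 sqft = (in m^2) 36.87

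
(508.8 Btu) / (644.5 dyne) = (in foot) 2.733e+08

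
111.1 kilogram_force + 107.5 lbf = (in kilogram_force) 159.9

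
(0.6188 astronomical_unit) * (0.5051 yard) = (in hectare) 4.276e+06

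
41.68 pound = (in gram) 1.891e+04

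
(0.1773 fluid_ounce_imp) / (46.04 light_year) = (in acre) 2.858e-27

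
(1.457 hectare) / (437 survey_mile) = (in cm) 2.072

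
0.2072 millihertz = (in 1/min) 0.01243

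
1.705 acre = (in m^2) 6900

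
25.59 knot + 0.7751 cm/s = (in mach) 0.03869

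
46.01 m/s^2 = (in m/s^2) 46.01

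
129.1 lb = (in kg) 58.56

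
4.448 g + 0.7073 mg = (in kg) 0.004449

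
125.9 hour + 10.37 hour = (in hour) 136.3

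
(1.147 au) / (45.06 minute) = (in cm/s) 6.347e+09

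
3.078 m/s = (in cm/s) 307.8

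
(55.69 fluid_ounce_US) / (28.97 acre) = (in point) 3.982e-05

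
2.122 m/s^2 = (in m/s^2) 2.122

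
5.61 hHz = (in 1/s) 561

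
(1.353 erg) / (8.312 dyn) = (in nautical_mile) 8.789e-07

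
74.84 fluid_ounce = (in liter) 2.213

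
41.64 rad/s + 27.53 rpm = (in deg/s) 2551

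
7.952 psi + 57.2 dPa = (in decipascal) 5.483e+05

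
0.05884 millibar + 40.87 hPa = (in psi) 0.5936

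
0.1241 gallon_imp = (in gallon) 0.149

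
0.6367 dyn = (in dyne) 0.6367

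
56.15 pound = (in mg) 2.547e+07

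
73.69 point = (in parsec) 8.425e-19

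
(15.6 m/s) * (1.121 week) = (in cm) 1.058e+09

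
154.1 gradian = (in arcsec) 4.993e+05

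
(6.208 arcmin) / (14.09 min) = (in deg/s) 0.0001224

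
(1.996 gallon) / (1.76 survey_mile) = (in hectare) 2.668e-10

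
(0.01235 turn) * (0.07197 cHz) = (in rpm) 0.0005333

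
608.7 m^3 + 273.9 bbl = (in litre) 6.522e+05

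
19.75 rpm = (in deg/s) 118.5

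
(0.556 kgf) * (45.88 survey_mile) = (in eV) 2.513e+24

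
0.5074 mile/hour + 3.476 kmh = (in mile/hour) 2.667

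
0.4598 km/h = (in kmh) 0.4598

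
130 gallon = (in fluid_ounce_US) 1.664e+04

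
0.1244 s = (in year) 3.945e-09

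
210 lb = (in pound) 210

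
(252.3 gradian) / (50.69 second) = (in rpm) 0.7466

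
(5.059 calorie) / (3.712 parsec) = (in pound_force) 4.154e-17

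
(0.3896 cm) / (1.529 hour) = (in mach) 2.079e-09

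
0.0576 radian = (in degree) 3.3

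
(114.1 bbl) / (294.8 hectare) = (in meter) 6.153e-06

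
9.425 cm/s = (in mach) 0.0002768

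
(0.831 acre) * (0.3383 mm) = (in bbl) 7.156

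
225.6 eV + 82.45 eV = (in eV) 308.1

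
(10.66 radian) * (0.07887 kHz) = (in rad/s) 840.8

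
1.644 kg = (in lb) 3.624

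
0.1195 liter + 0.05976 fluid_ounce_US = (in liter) 0.1213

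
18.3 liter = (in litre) 18.3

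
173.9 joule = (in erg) 1.739e+09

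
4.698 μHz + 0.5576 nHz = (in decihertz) 4.699e-05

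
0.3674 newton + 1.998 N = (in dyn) 2.365e+05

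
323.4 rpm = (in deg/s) 1940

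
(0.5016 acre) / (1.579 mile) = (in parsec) 2.589e-17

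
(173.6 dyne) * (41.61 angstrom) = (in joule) 7.223e-12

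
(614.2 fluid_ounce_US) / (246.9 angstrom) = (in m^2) 7.357e+05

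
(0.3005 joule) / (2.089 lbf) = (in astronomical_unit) 2.162e-13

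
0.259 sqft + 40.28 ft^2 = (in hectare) 0.0003766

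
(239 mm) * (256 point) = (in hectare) 2.158e-06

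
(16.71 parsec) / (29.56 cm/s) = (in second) 1.744e+18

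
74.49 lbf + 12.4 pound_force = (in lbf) 86.89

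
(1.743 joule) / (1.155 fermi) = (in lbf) 3.393e+14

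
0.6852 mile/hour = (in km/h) 1.103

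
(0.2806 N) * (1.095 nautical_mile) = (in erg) 5.69e+09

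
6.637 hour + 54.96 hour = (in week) 0.3666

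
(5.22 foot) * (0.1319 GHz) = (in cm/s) 2.099e+10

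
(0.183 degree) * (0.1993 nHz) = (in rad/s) 6.366e-13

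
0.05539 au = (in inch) 3.262e+11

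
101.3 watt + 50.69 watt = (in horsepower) 0.2038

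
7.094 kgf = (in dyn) 6.957e+06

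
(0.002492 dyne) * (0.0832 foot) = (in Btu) 5.99e-13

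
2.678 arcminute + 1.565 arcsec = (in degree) 0.04507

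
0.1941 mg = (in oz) 6.847e-06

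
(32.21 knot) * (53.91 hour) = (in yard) 3.517e+06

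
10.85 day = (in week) 1.55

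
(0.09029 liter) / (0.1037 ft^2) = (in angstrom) 9.372e+07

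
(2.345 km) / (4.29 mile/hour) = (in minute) 20.38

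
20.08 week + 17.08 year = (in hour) 1.53e+05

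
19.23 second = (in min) 0.3205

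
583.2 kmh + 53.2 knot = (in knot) 368.1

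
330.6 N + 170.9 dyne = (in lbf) 74.32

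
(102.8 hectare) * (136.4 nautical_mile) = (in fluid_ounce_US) 8.781e+15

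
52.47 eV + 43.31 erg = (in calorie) 1.035e-06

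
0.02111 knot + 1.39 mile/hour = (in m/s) 0.6322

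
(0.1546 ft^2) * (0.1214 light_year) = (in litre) 1.65e+16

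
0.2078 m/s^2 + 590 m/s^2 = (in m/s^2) 590.2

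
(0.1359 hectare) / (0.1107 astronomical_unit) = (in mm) 8.206e-05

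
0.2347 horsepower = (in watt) 175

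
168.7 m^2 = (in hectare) 0.01687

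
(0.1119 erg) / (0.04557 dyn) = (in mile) 1.526e-05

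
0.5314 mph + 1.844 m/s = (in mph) 4.656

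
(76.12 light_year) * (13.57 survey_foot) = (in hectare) 2.979e+14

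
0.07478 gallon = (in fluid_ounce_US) 9.572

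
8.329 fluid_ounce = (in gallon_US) 0.06507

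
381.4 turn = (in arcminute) 8.238e+06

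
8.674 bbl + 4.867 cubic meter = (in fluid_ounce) 2.112e+05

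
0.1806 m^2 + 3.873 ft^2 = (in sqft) 5.817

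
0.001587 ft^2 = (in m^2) 0.0001474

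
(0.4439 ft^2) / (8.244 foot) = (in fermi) 1.641e+13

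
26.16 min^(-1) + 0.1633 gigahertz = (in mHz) 1.633e+11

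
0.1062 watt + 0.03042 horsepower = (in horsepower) 0.03056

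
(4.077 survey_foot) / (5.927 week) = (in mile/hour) 7.755e-07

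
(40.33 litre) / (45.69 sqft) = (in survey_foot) 0.03117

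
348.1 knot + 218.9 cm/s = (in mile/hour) 405.5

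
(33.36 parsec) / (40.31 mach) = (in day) 8.68e+08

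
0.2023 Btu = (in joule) 213.4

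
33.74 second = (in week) 5.579e-05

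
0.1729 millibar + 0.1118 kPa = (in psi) 0.01872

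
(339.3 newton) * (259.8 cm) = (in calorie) 210.7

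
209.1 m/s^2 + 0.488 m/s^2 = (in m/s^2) 209.6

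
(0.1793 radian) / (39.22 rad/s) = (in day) 5.291e-08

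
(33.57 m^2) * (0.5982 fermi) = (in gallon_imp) 4.417e-12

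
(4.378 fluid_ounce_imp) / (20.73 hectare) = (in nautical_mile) 3.24e-13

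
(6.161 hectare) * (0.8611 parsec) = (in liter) 1.637e+24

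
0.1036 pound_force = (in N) 0.4608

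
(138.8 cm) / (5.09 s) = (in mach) 0.0008009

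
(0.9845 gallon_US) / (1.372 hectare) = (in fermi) 2.716e+08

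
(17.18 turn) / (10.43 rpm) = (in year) 3.134e-06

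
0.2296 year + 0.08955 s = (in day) 83.8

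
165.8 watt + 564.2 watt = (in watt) 730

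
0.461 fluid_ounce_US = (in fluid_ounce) 0.461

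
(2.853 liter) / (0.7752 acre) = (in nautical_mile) 4.911e-10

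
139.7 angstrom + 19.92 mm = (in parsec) 6.456e-19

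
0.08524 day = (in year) 0.0002335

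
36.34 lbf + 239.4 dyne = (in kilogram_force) 16.48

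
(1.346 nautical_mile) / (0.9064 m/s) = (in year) 8.721e-05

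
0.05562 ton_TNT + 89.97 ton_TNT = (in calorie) 9.003e+10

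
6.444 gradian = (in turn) 0.01611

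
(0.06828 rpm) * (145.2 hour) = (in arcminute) 1.285e+07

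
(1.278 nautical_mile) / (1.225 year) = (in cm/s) 0.006127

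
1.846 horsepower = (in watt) 1377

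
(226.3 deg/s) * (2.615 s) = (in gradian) 657.5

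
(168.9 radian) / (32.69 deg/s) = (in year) 9.387e-06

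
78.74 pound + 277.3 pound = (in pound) 356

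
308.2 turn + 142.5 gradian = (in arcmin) 6.665e+06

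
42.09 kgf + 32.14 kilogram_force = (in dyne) 7.279e+07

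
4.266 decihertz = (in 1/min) 25.6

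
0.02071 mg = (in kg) 2.071e-08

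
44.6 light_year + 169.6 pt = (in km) 4.219e+14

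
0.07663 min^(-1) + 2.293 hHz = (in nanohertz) 2.293e+11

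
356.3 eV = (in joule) 5.709e-17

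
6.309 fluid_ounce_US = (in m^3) 0.0001866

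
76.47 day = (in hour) 1835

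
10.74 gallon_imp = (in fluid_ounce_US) 1651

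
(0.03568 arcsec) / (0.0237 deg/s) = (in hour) 1.162e-07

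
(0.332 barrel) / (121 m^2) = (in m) 0.0004362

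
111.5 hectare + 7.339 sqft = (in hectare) 111.5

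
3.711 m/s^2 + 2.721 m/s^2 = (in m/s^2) 6.432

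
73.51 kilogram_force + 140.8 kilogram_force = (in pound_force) 472.5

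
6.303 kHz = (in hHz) 63.03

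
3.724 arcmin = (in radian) 0.001083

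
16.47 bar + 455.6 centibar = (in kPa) 2103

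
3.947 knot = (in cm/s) 203.1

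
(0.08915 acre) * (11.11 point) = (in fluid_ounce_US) 4.781e+04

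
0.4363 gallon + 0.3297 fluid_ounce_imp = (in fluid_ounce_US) 56.16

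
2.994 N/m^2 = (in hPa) 0.02994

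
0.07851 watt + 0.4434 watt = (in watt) 0.5219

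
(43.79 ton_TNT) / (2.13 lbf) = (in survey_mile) 1.202e+07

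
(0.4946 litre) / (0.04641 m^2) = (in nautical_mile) 5.754e-06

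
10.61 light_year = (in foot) 3.293e+17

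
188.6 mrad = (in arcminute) 648.4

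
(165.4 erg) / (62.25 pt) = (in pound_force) 0.0001693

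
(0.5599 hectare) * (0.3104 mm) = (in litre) 1738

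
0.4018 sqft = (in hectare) 3.733e-06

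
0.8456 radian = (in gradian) 53.83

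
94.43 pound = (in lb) 94.43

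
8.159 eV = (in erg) 1.307e-11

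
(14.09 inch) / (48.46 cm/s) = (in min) 0.01231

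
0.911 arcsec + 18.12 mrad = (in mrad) 18.12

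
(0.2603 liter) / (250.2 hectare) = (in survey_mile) 6.465e-14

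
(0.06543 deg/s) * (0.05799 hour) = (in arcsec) 4.917e+04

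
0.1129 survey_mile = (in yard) 198.7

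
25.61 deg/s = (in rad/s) 0.447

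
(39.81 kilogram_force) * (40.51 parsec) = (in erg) 4.88e+27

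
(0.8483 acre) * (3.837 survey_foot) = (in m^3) 4015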